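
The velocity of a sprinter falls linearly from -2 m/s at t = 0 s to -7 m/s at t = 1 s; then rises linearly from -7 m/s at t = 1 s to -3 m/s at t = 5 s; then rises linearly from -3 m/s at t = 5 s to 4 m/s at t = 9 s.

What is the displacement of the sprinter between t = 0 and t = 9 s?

Displacement is the signed area under the v-t curve.
0–1 s: ½(-2 + -7)(1) = -4.5 m
1–5 s: ½(-7 + -3)(4) = -20 m
5–9 s: ½(-3 + 4)(4) = 2 m
Net displacement = -22.5 m

-22.5 m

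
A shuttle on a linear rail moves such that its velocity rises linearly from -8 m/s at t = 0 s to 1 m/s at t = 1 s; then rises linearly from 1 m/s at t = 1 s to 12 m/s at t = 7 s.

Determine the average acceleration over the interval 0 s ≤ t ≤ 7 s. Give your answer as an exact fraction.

Average acceleration = Δv/Δt = (12 − -8)/(7 − 0) = 20/7 m/s².

20/7 m/s²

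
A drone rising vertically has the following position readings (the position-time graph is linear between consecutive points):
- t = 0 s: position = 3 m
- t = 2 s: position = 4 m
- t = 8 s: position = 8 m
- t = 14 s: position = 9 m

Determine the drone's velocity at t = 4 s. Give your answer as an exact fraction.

Velocity is the slope of the x-t graph on 2–8 s: (8 − 4)/(8 − 2) = 2/3 m/s.

2/3 m/s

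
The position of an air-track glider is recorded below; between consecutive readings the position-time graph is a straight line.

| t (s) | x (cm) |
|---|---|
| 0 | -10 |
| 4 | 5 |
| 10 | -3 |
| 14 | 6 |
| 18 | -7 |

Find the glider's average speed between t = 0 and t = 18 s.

2.5 cm/s

Average speed = (total path length)/(elapsed time); on a piecewise-linear x-t graph the path length is Σ|Δx|.
0–4 s: |Δx| = |5 − -10| = 15 cm
4–10 s: |Δx| = |-3 − 5| = 8 cm
10–14 s: |Δx| = |6 − -3| = 9 cm
14–18 s: |Δx| = |-7 − 6| = 13 cm
Total path = 45 cm; average speed = 45/18 = 2.5 cm/s.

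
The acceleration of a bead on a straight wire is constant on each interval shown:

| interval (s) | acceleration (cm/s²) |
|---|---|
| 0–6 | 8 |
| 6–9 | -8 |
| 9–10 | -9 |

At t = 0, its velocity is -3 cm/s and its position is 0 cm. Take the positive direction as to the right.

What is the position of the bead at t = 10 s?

On each constant-a segment, Δv = aΔt and Δx = v₀Δt + ½aΔt²; chain segment to segment.
0–6 s: v starts -3 cm/s; Δx = -3·6 + ½·8·6² = 126 cm; v ends 45 cm/s.
6–9 s: v starts 45 cm/s; Δx = 45·3 + ½·-8·3² = 99 cm; v ends 21 cm/s.
9–10 s: v starts 21 cm/s; Δx = 21·1 + ½·-9·1² = 16.5 cm; v ends 12 cm/s.
x(10) = 0 + Σ Δx = 241.5 cm.

241.5 cm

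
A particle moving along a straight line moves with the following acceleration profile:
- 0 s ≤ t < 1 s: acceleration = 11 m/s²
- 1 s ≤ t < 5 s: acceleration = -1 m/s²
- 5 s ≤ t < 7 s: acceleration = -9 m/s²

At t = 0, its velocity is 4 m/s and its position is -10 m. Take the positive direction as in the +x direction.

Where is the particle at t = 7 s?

On each constant-a segment, Δv = aΔt and Δx = v₀Δt + ½aΔt²; chain segment to segment.
0–1 s: v starts 4 m/s; Δx = 4·1 + ½·11·1² = 9.5 m; v ends 15 m/s.
1–5 s: v starts 15 m/s; Δx = 15·4 + ½·-1·4² = 52 m; v ends 11 m/s.
5–7 s: v starts 11 m/s; Δx = 11·2 + ½·-9·2² = 4 m; v ends -7 m/s.
x(7) = -10 + Σ Δx = 55.5 m.

55.5 m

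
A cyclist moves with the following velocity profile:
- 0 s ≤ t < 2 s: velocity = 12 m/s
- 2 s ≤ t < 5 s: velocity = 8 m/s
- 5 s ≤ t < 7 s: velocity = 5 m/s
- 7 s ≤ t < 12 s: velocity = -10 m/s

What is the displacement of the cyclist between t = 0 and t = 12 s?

Displacement is the signed area under the v-t curve.
0–2 s: 12 × 2 = 24 m
2–5 s: 8 × 3 = 24 m
5–7 s: 5 × 2 = 10 m
7–12 s: -10 × 5 = -50 m
Net displacement = 8 m

8 m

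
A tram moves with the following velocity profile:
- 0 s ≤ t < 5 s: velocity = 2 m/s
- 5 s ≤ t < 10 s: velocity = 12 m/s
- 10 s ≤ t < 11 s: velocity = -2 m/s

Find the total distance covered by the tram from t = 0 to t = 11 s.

Distance (not displacement) is the total path length: add the absolute areas under v-t.
0–5 s: |2| × 5 = 10 m
5–10 s: |12| × 5 = 60 m
10–11 s: |-2| × 1 = 2 m
Total distance = 72 m

72 m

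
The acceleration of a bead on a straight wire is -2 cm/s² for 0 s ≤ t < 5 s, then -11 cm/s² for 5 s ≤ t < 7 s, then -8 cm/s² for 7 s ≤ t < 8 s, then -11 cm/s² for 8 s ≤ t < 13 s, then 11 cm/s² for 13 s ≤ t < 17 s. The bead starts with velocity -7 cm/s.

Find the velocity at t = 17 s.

-58 cm/s

Δv equals the area under the a-t graph; then v = v₀ + Δv.
0–5 s: -2 × 5 = -10 cm/s
5–7 s: -11 × 2 = -22 cm/s
7–8 s: -8 × 1 = -8 cm/s
8–13 s: -11 × 5 = -55 cm/s
13–17 s: 11 × 4 = 44 cm/s
Δv = -51 cm/s, so v(17) = -7 + (-51) = -58 cm/s.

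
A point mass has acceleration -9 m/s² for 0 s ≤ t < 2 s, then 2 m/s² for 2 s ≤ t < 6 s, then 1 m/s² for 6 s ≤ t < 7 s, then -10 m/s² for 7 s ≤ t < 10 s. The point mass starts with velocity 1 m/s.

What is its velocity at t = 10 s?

Δv equals the area under the a-t graph; then v = v₀ + Δv.
0–2 s: -9 × 2 = -18 m/s
2–6 s: 2 × 4 = 8 m/s
6–7 s: 1 × 1 = 1 m/s
7–10 s: -10 × 3 = -30 m/s
Δv = -39 m/s, so v(10) = 1 + (-39) = -38 m/s.

-38 m/s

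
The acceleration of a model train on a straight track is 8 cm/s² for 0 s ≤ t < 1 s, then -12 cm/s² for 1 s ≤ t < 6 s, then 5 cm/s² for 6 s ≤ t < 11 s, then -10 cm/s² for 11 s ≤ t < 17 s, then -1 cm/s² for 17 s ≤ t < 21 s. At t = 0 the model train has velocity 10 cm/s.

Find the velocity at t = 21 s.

-81 cm/s

Δv equals the area under the a-t graph; then v = v₀ + Δv.
0–1 s: 8 × 1 = 8 cm/s
1–6 s: -12 × 5 = -60 cm/s
6–11 s: 5 × 5 = 25 cm/s
11–17 s: -10 × 6 = -60 cm/s
17–21 s: -1 × 4 = -4 cm/s
Δv = -91 cm/s, so v(21) = 10 + (-91) = -81 cm/s.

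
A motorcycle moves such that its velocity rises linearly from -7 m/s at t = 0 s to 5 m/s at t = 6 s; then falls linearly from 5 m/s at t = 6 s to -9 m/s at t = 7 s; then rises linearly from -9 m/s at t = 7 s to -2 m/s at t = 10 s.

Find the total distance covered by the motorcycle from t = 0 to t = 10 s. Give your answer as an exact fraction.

Distance (not displacement) is the total path length: add the absolute areas under v-t.
0–6 s: v = 0 at t = 3.5 s; triangle areas 12.25 + 6.25 = 18.5 m
6–7 s: v = 0 at t = 89/14 s; triangle areas 25/28 + 81/28 = 53/14 m
7–10 s: |½(-9 + -2)(3)| = 16.5 m
Total distance = 543/14 m

543/14 m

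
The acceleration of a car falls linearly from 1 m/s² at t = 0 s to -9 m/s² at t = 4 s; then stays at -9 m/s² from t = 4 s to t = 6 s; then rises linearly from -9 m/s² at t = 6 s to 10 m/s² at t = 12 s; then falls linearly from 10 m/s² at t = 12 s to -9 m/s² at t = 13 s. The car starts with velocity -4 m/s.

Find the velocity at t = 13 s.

Δv equals the area under the a-t graph; then v = v₀ + Δv.
0–4 s: ½(1 + -9)(4) = -16 m/s
4–6 s: -9 × 2 = -18 m/s
6–12 s: ½(-9 + 10)(6) = 3 m/s
12–13 s: ½(10 + -9)(1) = 0.5 m/s
Δv = -30.5 m/s, so v(13) = -4 + (-30.5) = -34.5 m/s.

-34.5 m/s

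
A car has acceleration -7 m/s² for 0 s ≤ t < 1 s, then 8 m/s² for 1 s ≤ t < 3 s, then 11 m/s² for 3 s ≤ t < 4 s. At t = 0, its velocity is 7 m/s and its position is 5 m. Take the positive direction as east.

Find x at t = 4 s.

46 m

On each constant-a segment, Δv = aΔt and Δx = v₀Δt + ½aΔt²; chain segment to segment.
0–1 s: v starts 7 m/s; Δx = 7·1 + ½·-7·1² = 3.5 m; v ends 0 m/s.
1–3 s: v starts 0 m/s; Δx = 0·2 + ½·8·2² = 16 m; v ends 16 m/s.
3–4 s: v starts 16 m/s; Δx = 16·1 + ½·11·1² = 21.5 m; v ends 27 m/s.
x(4) = 5 + Σ Δx = 46 m.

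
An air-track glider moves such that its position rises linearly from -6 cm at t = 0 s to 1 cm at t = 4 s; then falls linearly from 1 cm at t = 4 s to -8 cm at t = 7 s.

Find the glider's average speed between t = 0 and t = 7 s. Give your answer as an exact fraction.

Average speed = (total path length)/(elapsed time); on a piecewise-linear x-t graph the path length is Σ|Δx|.
0–4 s: |Δx| = |1 − -6| = 7 cm
4–7 s: |Δx| = |-8 − 1| = 9 cm
Total path = 16 cm; average speed = 16/7 = 16/7 cm/s.

16/7 cm/s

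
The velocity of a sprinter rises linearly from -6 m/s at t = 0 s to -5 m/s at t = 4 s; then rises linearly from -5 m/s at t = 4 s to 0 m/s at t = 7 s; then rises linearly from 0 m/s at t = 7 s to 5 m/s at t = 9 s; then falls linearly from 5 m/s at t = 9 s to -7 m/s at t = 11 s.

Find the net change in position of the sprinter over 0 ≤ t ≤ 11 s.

Net displacement equals the area under the velocity-time graph (areas below the axis count negative).
0–4 s: ½(-6 + -5)(4) = -22 m
4–7 s: ½(-5 + 0)(3) = -7.5 m
7–9 s: ½(0 + 5)(2) = 5 m
9–11 s: ½(5 + -7)(2) = -2 m
Net displacement = -26.5 m

-26.5 m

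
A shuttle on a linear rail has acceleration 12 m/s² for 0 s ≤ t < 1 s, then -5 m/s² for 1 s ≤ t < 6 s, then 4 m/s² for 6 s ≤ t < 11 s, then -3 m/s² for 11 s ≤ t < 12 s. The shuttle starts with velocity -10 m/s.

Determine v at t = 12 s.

Δv equals the area under the a-t graph; then v = v₀ + Δv.
0–1 s: 12 × 1 = 12 m/s
1–6 s: -5 × 5 = -25 m/s
6–11 s: 4 × 5 = 20 m/s
11–12 s: -3 × 1 = -3 m/s
Δv = 4 m/s, so v(12) = -10 + (4) = -6 m/s.

-6 m/s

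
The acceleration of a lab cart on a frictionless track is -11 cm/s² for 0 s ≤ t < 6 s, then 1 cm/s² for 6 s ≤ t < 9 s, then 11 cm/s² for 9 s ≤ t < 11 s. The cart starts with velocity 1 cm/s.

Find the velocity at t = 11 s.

-40 cm/s

Δv equals the area under the a-t graph; then v = v₀ + Δv.
0–6 s: -11 × 6 = -66 cm/s
6–9 s: 1 × 3 = 3 cm/s
9–11 s: 11 × 2 = 22 cm/s
Δv = -41 cm/s, so v(11) = 1 + (-41) = -40 cm/s.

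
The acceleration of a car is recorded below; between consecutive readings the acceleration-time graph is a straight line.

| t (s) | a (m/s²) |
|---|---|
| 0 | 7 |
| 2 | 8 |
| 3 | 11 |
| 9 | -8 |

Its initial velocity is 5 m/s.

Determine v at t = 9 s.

Δv equals the area under the a-t graph; then v = v₀ + Δv.
0–2 s: ½(7 + 8)(2) = 15 m/s
2–3 s: ½(8 + 11)(1) = 9.5 m/s
3–9 s: ½(11 + -8)(6) = 9 m/s
Δv = 33.5 m/s, so v(9) = 5 + (33.5) = 38.5 m/s.

38.5 m/s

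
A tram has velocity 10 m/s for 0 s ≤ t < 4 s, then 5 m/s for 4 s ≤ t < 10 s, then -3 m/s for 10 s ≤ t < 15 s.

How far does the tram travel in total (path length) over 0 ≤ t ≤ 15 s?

85 m

Distance (not displacement) is the total path length: add the absolute areas under v-t.
0–4 s: |10| × 4 = 40 m
4–10 s: |5| × 6 = 30 m
10–15 s: |-3| × 5 = 15 m
Total distance = 85 m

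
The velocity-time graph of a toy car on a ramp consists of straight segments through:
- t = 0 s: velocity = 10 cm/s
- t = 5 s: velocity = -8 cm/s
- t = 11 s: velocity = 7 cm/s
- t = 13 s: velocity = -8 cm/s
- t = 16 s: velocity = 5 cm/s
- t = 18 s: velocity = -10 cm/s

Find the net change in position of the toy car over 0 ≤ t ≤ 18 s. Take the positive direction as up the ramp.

-8.5 cm

Displacement is the signed area under the v-t curve.
0–5 s: ½(10 + -8)(5) = 5 cm
5–11 s: ½(-8 + 7)(6) = -3 cm
11–13 s: ½(7 + -8)(2) = -1 cm
13–16 s: ½(-8 + 5)(3) = -4.5 cm
16–18 s: ½(5 + -10)(2) = -5 cm
Net displacement = -8.5 cm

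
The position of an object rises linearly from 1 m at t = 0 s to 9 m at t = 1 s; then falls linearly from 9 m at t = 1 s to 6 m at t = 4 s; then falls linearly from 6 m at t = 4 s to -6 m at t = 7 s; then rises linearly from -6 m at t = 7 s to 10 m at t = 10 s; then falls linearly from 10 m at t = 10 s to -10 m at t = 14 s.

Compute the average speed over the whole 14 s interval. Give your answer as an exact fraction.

59/14 m/s

Average speed = (total path length)/(elapsed time); on a piecewise-linear x-t graph the path length is Σ|Δx|.
0–1 s: |Δx| = |9 − 1| = 8 m
1–4 s: |Δx| = |6 − 9| = 3 m
4–7 s: |Δx| = |-6 − 6| = 12 m
7–10 s: |Δx| = |10 − -6| = 16 m
10–14 s: |Δx| = |-10 − 10| = 20 m
Total path = 59 m; average speed = 59/14 = 59/14 m/s.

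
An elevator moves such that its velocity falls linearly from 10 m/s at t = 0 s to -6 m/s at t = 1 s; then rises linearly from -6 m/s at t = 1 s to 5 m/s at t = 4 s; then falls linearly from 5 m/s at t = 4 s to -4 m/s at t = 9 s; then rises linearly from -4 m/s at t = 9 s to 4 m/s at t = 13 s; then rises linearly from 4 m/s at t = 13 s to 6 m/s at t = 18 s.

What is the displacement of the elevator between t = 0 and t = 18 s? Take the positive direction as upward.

Net displacement equals the area under the velocity-time graph (areas below the axis count negative).
0–1 s: ½(10 + -6)(1) = 2 m
1–4 s: ½(-6 + 5)(3) = -1.5 m
4–9 s: ½(5 + -4)(5) = 2.5 m
9–13 s: ½(-4 + 4)(4) = 0 m
13–18 s: ½(4 + 6)(5) = 25 m
Net displacement = 28 m

28 m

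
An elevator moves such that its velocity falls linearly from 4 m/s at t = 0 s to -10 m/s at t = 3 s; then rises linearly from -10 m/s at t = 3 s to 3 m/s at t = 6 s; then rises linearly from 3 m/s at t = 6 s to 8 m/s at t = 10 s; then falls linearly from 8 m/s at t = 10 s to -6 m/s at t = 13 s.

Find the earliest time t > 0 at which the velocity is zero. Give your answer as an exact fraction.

t = 6/7 s

v changes sign on 0–3 s (from 4 to -10); the graph is linear there, so v = 0 at t = 0 + (-4)·(3 − 0)/(-10 − 4) = 6/7 s.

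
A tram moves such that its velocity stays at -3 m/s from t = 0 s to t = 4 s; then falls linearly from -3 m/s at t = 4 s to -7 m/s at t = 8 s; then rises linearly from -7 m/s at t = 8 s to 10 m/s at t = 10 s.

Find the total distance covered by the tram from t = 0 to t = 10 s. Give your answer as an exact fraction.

693/17 m

Distance (not displacement) is the total path length: add the absolute areas under v-t.
0–4 s: |-3| × 4 = 12 m
4–8 s: |½(-3 + -7)(4)| = 20 m
8–10 s: v = 0 at t = 150/17 s; triangle areas 49/17 + 100/17 = 149/17 m
Total distance = 693/17 m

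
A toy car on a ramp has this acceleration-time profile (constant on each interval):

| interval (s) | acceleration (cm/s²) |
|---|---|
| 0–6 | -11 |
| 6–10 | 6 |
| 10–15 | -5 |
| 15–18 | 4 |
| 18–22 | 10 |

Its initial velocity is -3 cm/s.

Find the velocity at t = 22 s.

-18 cm/s

Δv equals the area under the a-t graph; then v = v₀ + Δv.
0–6 s: -11 × 6 = -66 cm/s
6–10 s: 6 × 4 = 24 cm/s
10–15 s: -5 × 5 = -25 cm/s
15–18 s: 4 × 3 = 12 cm/s
18–22 s: 10 × 4 = 40 cm/s
Δv = -15 cm/s, so v(22) = -3 + (-15) = -18 cm/s.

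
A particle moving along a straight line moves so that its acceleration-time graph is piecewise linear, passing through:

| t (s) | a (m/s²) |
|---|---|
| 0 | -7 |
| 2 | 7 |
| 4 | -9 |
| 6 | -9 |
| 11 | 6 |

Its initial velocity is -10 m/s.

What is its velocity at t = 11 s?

-37.5 m/s

Δv equals the area under the a-t graph; then v = v₀ + Δv.
0–2 s: ½(-7 + 7)(2) = 0 m/s
2–4 s: ½(7 + -9)(2) = -2 m/s
4–6 s: -9 × 2 = -18 m/s
6–11 s: ½(-9 + 6)(5) = -7.5 m/s
Δv = -27.5 m/s, so v(11) = -10 + (-27.5) = -37.5 m/s.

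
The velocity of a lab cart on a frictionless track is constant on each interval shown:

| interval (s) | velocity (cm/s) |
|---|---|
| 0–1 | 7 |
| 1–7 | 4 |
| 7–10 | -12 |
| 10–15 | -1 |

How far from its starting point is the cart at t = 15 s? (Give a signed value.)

Displacement is the signed area under the v-t curve.
0–1 s: 7 × 1 = 7 cm
1–7 s: 4 × 6 = 24 cm
7–10 s: -12 × 3 = -36 cm
10–15 s: -1 × 5 = -5 cm
Net displacement = -10 cm

-10 cm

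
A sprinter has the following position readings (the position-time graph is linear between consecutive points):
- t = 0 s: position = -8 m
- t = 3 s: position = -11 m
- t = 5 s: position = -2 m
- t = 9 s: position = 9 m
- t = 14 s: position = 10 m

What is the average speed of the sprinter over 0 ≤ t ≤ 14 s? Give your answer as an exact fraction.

Average speed = (total path length)/(elapsed time); on a piecewise-linear x-t graph the path length is Σ|Δx|.
0–3 s: |Δx| = |-11 − -8| = 3 m
3–5 s: |Δx| = |-2 − -11| = 9 m
5–9 s: |Δx| = |9 − -2| = 11 m
9–14 s: |Δx| = |10 − 9| = 1 m
Total path = 24 m; average speed = 24/14 = 12/7 m/s.

12/7 m/s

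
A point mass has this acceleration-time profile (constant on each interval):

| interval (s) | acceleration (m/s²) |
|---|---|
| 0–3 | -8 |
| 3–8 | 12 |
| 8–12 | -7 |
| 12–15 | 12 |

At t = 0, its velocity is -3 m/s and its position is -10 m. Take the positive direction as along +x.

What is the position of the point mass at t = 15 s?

105 m

On each constant-a segment, Δv = aΔt and Δx = v₀Δt + ½aΔt²; chain segment to segment.
0–3 s: v starts -3 m/s; Δx = -3·3 + ½·-8·3² = -45 m; v ends -27 m/s.
3–8 s: v starts -27 m/s; Δx = -27·5 + ½·12·5² = 15 m; v ends 33 m/s.
8–12 s: v starts 33 m/s; Δx = 33·4 + ½·-7·4² = 76 m; v ends 5 m/s.
12–15 s: v starts 5 m/s; Δx = 5·3 + ½·12·3² = 69 m; v ends 41 m/s.
x(15) = -10 + Σ Δx = 105 m.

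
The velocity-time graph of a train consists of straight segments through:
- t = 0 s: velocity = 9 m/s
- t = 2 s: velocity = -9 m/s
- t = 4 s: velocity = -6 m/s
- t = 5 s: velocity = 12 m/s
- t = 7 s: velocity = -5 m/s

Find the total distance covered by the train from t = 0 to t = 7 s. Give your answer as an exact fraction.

Distance (not displacement) is the total path length: add the absolute areas under v-t.
0–2 s: v = 0 at t = 1 s; triangle areas 4.5 + 4.5 = 9 m
2–4 s: |½(-9 + -6)(2)| = 15 m
4–5 s: v = 0 at t = 13/3 s; triangle areas 1 + 4 = 5 m
5–7 s: v = 0 at t = 109/17 s; triangle areas 144/17 + 25/17 = 169/17 m
Total distance = 662/17 m

662/17 m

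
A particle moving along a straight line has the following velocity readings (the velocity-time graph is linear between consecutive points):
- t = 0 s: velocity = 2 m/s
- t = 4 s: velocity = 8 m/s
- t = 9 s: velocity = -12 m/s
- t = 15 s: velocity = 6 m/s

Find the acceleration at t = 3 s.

1.5 m/s²

Acceleration is the slope of the v-t graph on 0–4 s: (8 − 2)/(4 − 0) = 1.5 m/s².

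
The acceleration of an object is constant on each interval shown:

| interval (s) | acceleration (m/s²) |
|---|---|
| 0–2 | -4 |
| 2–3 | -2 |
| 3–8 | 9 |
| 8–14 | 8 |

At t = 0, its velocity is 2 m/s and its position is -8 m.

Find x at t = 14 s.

On each constant-a segment, Δv = aΔt and Δx = v₀Δt + ½aΔt²; chain segment to segment.
0–2 s: v starts 2 m/s; Δx = 2·2 + ½·-4·2² = -4 m; v ends -6 m/s.
2–3 s: v starts -6 m/s; Δx = -6·1 + ½·-2·1² = -7 m; v ends -8 m/s.
3–8 s: v starts -8 m/s; Δx = -8·5 + ½·9·5² = 72.5 m; v ends 37 m/s.
8–14 s: v starts 37 m/s; Δx = 37·6 + ½·8·6² = 366 m; v ends 85 m/s.
x(14) = -8 + Σ Δx = 419.5 m.

419.5 m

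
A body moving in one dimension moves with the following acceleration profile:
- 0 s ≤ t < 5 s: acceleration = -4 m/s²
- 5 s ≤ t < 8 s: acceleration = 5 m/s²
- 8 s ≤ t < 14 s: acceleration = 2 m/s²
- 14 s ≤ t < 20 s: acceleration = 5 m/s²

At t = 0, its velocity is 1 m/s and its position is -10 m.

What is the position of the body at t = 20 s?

60.5 m

On each constant-a segment, Δv = aΔt and Δx = v₀Δt + ½aΔt²; chain segment to segment.
0–5 s: v starts 1 m/s; Δx = 1·5 + ½·-4·5² = -45 m; v ends -19 m/s.
5–8 s: v starts -19 m/s; Δx = -19·3 + ½·5·3² = -34.5 m; v ends -4 m/s.
8–14 s: v starts -4 m/s; Δx = -4·6 + ½·2·6² = 12 m; v ends 8 m/s.
14–20 s: v starts 8 m/s; Δx = 8·6 + ½·5·6² = 138 m; v ends 38 m/s.
x(20) = -10 + Σ Δx = 60.5 m.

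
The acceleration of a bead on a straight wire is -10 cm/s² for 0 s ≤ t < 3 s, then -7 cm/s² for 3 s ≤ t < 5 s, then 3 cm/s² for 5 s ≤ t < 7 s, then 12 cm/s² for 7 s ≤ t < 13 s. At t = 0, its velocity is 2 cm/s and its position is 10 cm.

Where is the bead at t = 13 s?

-177 cm

On each constant-a segment, Δv = aΔt and Δx = v₀Δt + ½aΔt²; chain segment to segment.
0–3 s: v starts 2 cm/s; Δx = 2·3 + ½·-10·3² = -39 cm; v ends -28 cm/s.
3–5 s: v starts -28 cm/s; Δx = -28·2 + ½·-7·2² = -70 cm; v ends -42 cm/s.
5–7 s: v starts -42 cm/s; Δx = -42·2 + ½·3·2² = -78 cm; v ends -36 cm/s.
7–13 s: v starts -36 cm/s; Δx = -36·6 + ½·12·6² = 0 cm; v ends 36 cm/s.
x(13) = 10 + Σ Δx = -177 cm.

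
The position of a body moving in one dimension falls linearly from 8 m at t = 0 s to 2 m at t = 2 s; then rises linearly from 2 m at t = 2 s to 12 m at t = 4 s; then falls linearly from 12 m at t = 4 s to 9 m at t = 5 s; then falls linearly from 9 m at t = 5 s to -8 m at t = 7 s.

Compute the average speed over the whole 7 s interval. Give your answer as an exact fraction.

36/7 m/s

Average speed = (total path length)/(elapsed time); on a piecewise-linear x-t graph the path length is Σ|Δx|.
0–2 s: |Δx| = |2 − 8| = 6 m
2–4 s: |Δx| = |12 − 2| = 10 m
4–5 s: |Δx| = |9 − 12| = 3 m
5–7 s: |Δx| = |-8 − 9| = 17 m
Total path = 36 m; average speed = 36/7 = 36/7 m/s.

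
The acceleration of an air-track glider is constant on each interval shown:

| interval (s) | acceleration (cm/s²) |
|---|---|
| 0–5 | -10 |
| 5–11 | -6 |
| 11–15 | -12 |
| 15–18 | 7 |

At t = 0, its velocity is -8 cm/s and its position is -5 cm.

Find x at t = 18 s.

On each constant-a segment, Δv = aΔt and Δx = v₀Δt + ½aΔt²; chain segment to segment.
0–5 s: v starts -8 cm/s; Δx = -8·5 + ½·-10·5² = -165 cm; v ends -58 cm/s.
5–11 s: v starts -58 cm/s; Δx = -58·6 + ½·-6·6² = -456 cm; v ends -94 cm/s.
11–15 s: v starts -94 cm/s; Δx = -94·4 + ½·-12·4² = -472 cm; v ends -142 cm/s.
15–18 s: v starts -142 cm/s; Δx = -142·3 + ½·7·3² = -394.5 cm; v ends -121 cm/s.
x(18) = -5 + Σ Δx = -1492.5 cm.

-1492.5 cm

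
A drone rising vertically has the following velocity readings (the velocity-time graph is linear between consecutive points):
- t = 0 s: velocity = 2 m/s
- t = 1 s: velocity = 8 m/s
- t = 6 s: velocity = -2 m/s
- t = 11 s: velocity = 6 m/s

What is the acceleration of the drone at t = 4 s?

-2 m/s²

Acceleration is the slope of the v-t graph on 1–6 s: (-2 − 8)/(6 − 1) = -2 m/s².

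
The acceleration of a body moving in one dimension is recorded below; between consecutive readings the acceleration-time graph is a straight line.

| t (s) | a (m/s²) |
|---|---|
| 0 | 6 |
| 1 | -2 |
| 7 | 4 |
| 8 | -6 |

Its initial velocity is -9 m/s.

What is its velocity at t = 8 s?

Δv equals the area under the a-t graph; then v = v₀ + Δv.
0–1 s: ½(6 + -2)(1) = 2 m/s
1–7 s: ½(-2 + 4)(6) = 6 m/s
7–8 s: ½(4 + -6)(1) = -1 m/s
Δv = 7 m/s, so v(8) = -9 + (7) = -2 m/s.

-2 m/s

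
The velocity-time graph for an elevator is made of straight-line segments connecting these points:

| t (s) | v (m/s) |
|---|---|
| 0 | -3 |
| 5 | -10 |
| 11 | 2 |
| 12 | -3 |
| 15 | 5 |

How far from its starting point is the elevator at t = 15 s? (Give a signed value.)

-54 m

Displacement is the signed area under the v-t curve.
0–5 s: ½(-3 + -10)(5) = -32.5 m
5–11 s: ½(-10 + 2)(6) = -24 m
11–12 s: ½(2 + -3)(1) = -0.5 m
12–15 s: ½(-3 + 5)(3) = 3 m
Net displacement = -54 m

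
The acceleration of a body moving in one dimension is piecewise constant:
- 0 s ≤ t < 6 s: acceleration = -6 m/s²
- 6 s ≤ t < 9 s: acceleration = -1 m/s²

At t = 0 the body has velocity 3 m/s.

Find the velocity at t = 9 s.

-36 m/s

Δv equals the area under the a-t graph; then v = v₀ + Δv.
0–6 s: -6 × 6 = -36 m/s
6–9 s: -1 × 3 = -3 m/s
Δv = -39 m/s, so v(9) = 3 + (-39) = -36 m/s.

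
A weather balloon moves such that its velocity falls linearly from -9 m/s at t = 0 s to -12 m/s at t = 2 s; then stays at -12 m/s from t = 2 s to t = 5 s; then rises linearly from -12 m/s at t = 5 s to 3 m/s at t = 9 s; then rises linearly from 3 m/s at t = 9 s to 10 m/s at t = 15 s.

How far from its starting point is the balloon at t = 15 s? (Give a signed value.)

Net displacement equals the area under the velocity-time graph (areas below the axis count negative).
0–2 s: ½(-9 + -12)(2) = -21 m
2–5 s: -12 × 3 = -36 m
5–9 s: ½(-12 + 3)(4) = -18 m
9–15 s: ½(3 + 10)(6) = 39 m
Net displacement = -36 m

-36 m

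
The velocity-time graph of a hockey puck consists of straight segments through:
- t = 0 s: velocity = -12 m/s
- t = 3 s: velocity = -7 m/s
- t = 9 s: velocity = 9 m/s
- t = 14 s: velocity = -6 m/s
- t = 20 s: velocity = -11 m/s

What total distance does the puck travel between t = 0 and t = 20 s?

123.375 m

Total distance travelled is ∫|v| dt — sum the magnitudes of each area piece.
0–3 s: |½(-12 + -7)(3)| = 28.5 m
3–9 s: v = 0 at t = 5.625 s; triangle areas 9.1875 + 15.1875 = 24.375 m
9–14 s: v = 0 at t = 12 s; triangle areas 13.5 + 6 = 19.5 m
14–20 s: |½(-6 + -11)(6)| = 51 m
Total distance = 123.375 m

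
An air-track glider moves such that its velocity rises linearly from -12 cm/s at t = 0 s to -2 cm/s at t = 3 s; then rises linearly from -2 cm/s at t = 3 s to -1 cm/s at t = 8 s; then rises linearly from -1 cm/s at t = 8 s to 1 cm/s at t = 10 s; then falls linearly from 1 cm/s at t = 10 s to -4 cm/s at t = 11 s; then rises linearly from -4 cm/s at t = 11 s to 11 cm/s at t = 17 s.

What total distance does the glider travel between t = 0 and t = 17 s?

58.6 cm

Distance (not displacement) is the total path length: add the absolute areas under v-t.
0–3 s: |½(-12 + -2)(3)| = 21 cm
3–8 s: |½(-2 + -1)(5)| = 7.5 cm
8–10 s: v = 0 at t = 9 s; triangle areas 0.5 + 0.5 = 1 cm
10–11 s: v = 0 at t = 10.2 s; triangle areas 0.1 + 1.6 = 1.7 cm
11–17 s: v = 0 at t = 12.6 s; triangle areas 3.2 + 24.2 = 27.4 cm
Total distance = 58.6 cm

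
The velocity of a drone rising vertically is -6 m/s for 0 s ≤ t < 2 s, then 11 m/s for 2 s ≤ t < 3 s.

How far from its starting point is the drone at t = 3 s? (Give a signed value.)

Net displacement equals the area under the velocity-time graph (areas below the axis count negative).
0–2 s: -6 × 2 = -12 m
2–3 s: 11 × 1 = 11 m
Net displacement = -1 m

-1 m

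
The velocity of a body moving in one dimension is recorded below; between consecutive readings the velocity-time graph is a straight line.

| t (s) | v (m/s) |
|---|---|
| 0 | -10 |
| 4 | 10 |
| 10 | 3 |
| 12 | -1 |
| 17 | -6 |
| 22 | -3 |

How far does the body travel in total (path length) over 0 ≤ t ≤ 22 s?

101.5 m

Total distance travelled is ∫|v| dt — sum the magnitudes of each area piece.
0–4 s: v = 0 at t = 2 s; triangle areas 10 + 10 = 20 m
4–10 s: |½(10 + 3)(6)| = 39 m
10–12 s: v = 0 at t = 11.5 s; triangle areas 2.25 + 0.25 = 2.5 m
12–17 s: |½(-1 + -6)(5)| = 17.5 m
17–22 s: |½(-6 + -3)(5)| = 22.5 m
Total distance = 101.5 m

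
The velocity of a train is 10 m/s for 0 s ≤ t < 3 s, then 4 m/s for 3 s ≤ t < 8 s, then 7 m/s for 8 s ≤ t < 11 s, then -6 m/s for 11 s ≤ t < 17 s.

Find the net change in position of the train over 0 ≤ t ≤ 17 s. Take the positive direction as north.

Net displacement equals the area under the velocity-time graph (areas below the axis count negative).
0–3 s: 10 × 3 = 30 m
3–8 s: 4 × 5 = 20 m
8–11 s: 7 × 3 = 21 m
11–17 s: -6 × 6 = -36 m
Net displacement = 35 m

35 m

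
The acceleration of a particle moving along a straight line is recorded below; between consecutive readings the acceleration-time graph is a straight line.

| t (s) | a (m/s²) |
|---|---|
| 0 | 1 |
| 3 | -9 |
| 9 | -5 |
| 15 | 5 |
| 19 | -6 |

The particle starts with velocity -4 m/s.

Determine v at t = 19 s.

Δv equals the area under the a-t graph; then v = v₀ + Δv.
0–3 s: ½(1 + -9)(3) = -12 m/s
3–9 s: ½(-9 + -5)(6) = -42 m/s
9–15 s: ½(-5 + 5)(6) = 0 m/s
15–19 s: ½(5 + -6)(4) = -2 m/s
Δv = -56 m/s, so v(19) = -4 + (-56) = -60 m/s.

-60 m/s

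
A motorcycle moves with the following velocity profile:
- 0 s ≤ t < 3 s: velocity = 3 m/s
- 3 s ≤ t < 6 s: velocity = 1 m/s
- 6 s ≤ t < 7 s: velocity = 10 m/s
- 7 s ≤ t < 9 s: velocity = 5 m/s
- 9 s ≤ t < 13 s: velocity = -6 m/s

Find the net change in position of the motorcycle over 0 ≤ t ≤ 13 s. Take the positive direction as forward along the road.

8 m

Displacement is the signed area under the v-t curve.
0–3 s: 3 × 3 = 9 m
3–6 s: 1 × 3 = 3 m
6–7 s: 10 × 1 = 10 m
7–9 s: 5 × 2 = 10 m
9–13 s: -6 × 4 = -24 m
Net displacement = 8 m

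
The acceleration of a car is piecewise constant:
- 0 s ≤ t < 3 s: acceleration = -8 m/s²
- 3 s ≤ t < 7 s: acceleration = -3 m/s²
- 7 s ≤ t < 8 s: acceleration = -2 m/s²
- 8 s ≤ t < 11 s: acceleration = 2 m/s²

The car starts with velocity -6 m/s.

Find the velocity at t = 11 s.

-38 m/s

Δv equals the area under the a-t graph; then v = v₀ + Δv.
0–3 s: -8 × 3 = -24 m/s
3–7 s: -3 × 4 = -12 m/s
7–8 s: -2 × 1 = -2 m/s
8–11 s: 2 × 3 = 6 m/s
Δv = -32 m/s, so v(11) = -6 + (-32) = -38 m/s.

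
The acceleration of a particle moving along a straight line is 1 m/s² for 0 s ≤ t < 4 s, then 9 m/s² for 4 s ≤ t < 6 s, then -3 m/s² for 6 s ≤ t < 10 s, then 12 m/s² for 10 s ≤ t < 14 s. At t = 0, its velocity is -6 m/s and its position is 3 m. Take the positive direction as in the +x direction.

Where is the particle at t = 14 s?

153 m

On each constant-a segment, Δv = aΔt and Δx = v₀Δt + ½aΔt²; chain segment to segment.
0–4 s: v starts -6 m/s; Δx = -6·4 + ½·1·4² = -16 m; v ends -2 m/s.
4–6 s: v starts -2 m/s; Δx = -2·2 + ½·9·2² = 14 m; v ends 16 m/s.
6–10 s: v starts 16 m/s; Δx = 16·4 + ½·-3·4² = 40 m; v ends 4 m/s.
10–14 s: v starts 4 m/s; Δx = 4·4 + ½·12·4² = 112 m; v ends 52 m/s.
x(14) = 3 + Σ Δx = 153 m.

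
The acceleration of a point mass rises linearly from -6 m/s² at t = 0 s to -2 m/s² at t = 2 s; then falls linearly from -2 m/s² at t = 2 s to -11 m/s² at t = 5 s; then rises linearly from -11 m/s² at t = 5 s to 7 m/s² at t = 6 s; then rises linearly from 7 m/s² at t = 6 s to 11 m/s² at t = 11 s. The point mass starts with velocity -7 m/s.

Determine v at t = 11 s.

Δv equals the area under the a-t graph; then v = v₀ + Δv.
0–2 s: ½(-6 + -2)(2) = -8 m/s
2–5 s: ½(-2 + -11)(3) = -19.5 m/s
5–6 s: ½(-11 + 7)(1) = -2 m/s
6–11 s: ½(7 + 11)(5) = 45 m/s
Δv = 15.5 m/s, so v(11) = -7 + (15.5) = 8.5 m/s.

8.5 m/s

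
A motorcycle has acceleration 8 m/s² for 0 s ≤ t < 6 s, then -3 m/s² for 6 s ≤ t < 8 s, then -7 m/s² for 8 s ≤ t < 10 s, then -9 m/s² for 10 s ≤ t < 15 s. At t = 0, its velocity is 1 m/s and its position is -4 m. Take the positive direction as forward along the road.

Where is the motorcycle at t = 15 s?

342.5 m

On each constant-a segment, Δv = aΔt and Δx = v₀Δt + ½aΔt²; chain segment to segment.
0–6 s: v starts 1 m/s; Δx = 1·6 + ½·8·6² = 150 m; v ends 49 m/s.
6–8 s: v starts 49 m/s; Δx = 49·2 + ½·-3·2² = 92 m; v ends 43 m/s.
8–10 s: v starts 43 m/s; Δx = 43·2 + ½·-7·2² = 72 m; v ends 29 m/s.
10–15 s: v starts 29 m/s; Δx = 29·5 + ½·-9·5² = 32.5 m; v ends -16 m/s.
x(15) = -4 + Σ Δx = 342.5 m.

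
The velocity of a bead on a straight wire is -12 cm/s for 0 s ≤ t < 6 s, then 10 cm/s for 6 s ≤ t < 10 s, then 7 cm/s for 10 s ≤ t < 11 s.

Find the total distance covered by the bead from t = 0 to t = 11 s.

Total distance travelled is ∫|v| dt — sum the magnitudes of each area piece.
0–6 s: |-12| × 6 = 72 cm
6–10 s: |10| × 4 = 40 cm
10–11 s: |7| × 1 = 7 cm
Total distance = 119 cm

119 cm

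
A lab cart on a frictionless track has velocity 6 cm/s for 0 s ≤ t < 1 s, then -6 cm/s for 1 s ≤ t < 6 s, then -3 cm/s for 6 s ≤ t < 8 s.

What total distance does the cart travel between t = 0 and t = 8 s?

Distance (not displacement) is the total path length: add the absolute areas under v-t.
0–1 s: |6| × 1 = 6 cm
1–6 s: |-6| × 5 = 30 cm
6–8 s: |-3| × 2 = 6 cm
Total distance = 42 cm

42 cm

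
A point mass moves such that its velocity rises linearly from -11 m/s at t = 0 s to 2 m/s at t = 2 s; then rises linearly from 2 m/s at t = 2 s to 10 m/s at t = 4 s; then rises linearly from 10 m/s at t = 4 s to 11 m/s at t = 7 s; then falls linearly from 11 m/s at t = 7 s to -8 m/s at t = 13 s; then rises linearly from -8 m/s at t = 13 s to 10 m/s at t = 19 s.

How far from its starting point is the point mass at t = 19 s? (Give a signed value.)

49.5 m

Net displacement equals the area under the velocity-time graph (areas below the axis count negative).
0–2 s: ½(-11 + 2)(2) = -9 m
2–4 s: ½(2 + 10)(2) = 12 m
4–7 s: ½(10 + 11)(3) = 31.5 m
7–13 s: ½(11 + -8)(6) = 9 m
13–19 s: ½(-8 + 10)(6) = 6 m
Net displacement = 49.5 m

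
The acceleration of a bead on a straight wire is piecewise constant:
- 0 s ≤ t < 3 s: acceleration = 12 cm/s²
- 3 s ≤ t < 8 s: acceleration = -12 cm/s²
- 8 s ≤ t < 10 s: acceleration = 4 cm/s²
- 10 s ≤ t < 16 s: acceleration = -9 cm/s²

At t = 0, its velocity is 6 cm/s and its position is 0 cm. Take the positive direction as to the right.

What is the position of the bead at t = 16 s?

On each constant-a segment, Δv = aΔt and Δx = v₀Δt + ½aΔt²; chain segment to segment.
0–3 s: v starts 6 cm/s; Δx = 6·3 + ½·12·3² = 72 cm; v ends 42 cm/s.
3–8 s: v starts 42 cm/s; Δx = 42·5 + ½·-12·5² = 60 cm; v ends -18 cm/s.
8–10 s: v starts -18 cm/s; Δx = -18·2 + ½·4·2² = -28 cm; v ends -10 cm/s.
10–16 s: v starts -10 cm/s; Δx = -10·6 + ½·-9·6² = -222 cm; v ends -64 cm/s.
x(16) = 0 + Σ Δx = -118 cm.

-118 cm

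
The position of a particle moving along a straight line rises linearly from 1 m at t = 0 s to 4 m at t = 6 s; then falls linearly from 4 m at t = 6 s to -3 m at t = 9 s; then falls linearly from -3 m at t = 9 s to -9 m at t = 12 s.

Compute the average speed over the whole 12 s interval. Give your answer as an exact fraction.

Average speed = (total path length)/(elapsed time); on a piecewise-linear x-t graph the path length is Σ|Δx|.
0–6 s: |Δx| = |4 − 1| = 3 m
6–9 s: |Δx| = |-3 − 4| = 7 m
9–12 s: |Δx| = |-9 − -3| = 6 m
Total path = 16 m; average speed = 16/12 = 4/3 m/s.

4/3 m/s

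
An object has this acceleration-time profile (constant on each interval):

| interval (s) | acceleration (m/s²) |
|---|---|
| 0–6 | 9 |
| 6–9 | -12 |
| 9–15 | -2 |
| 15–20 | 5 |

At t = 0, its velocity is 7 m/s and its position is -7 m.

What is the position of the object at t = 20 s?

On each constant-a segment, Δv = aΔt and Δx = v₀Δt + ½aΔt²; chain segment to segment.
0–6 s: v starts 7 m/s; Δx = 7·6 + ½·9·6² = 204 m; v ends 61 m/s.
6–9 s: v starts 61 m/s; Δx = 61·3 + ½·-12·3² = 129 m; v ends 25 m/s.
9–15 s: v starts 25 m/s; Δx = 25·6 + ½·-2·6² = 114 m; v ends 13 m/s.
15–20 s: v starts 13 m/s; Δx = 13·5 + ½·5·5² = 127.5 m; v ends 38 m/s.
x(20) = -7 + Σ Δx = 567.5 m.

567.5 m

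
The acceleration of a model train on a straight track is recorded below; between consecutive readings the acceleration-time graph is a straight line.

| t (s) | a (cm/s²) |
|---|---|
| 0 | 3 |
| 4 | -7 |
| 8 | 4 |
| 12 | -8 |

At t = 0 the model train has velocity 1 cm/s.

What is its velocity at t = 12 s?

-21 cm/s

Δv equals the area under the a-t graph; then v = v₀ + Δv.
0–4 s: ½(3 + -7)(4) = -8 cm/s
4–8 s: ½(-7 + 4)(4) = -6 cm/s
8–12 s: ½(4 + -8)(4) = -8 cm/s
Δv = -22 cm/s, so v(12) = 1 + (-22) = -21 cm/s.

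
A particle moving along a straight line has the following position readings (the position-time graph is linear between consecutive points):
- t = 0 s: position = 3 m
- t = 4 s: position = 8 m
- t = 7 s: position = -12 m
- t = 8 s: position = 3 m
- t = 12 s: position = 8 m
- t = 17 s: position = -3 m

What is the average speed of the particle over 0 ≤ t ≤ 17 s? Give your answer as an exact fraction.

56/17 m/s

Average speed = (total path length)/(elapsed time); on a piecewise-linear x-t graph the path length is Σ|Δx|.
0–4 s: |Δx| = |8 − 3| = 5 m
4–7 s: |Δx| = |-12 − 8| = 20 m
7–8 s: |Δx| = |3 − -12| = 15 m
8–12 s: |Δx| = |8 − 3| = 5 m
12–17 s: |Δx| = |-3 − 8| = 11 m
Total path = 56 m; average speed = 56/17 = 56/17 m/s.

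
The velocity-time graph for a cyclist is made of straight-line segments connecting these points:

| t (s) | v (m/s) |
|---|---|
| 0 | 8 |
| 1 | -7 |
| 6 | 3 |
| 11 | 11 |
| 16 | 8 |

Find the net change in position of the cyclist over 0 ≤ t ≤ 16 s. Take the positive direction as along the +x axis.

Displacement is the signed area under the v-t curve.
0–1 s: ½(8 + -7)(1) = 0.5 m
1–6 s: ½(-7 + 3)(5) = -10 m
6–11 s: ½(3 + 11)(5) = 35 m
11–16 s: ½(11 + 8)(5) = 47.5 m
Net displacement = 73 m

73 m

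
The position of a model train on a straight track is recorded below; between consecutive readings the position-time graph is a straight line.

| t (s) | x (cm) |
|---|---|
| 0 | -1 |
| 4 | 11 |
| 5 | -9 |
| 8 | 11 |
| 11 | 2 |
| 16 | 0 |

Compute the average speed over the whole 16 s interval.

3.9375 cm/s

Average speed = (total path length)/(elapsed time); on a piecewise-linear x-t graph the path length is Σ|Δx|.
0–4 s: |Δx| = |11 − -1| = 12 cm
4–5 s: |Δx| = |-9 − 11| = 20 cm
5–8 s: |Δx| = |11 − -9| = 20 cm
8–11 s: |Δx| = |2 − 11| = 9 cm
11–16 s: |Δx| = |0 − 2| = 2 cm
Total path = 63 cm; average speed = 63/16 = 3.9375 cm/s.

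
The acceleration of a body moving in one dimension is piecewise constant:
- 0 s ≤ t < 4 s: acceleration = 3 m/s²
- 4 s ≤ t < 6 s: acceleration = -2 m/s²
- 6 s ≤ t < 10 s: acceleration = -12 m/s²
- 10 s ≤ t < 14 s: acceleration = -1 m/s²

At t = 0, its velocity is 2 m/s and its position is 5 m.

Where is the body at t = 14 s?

On each constant-a segment, Δv = aΔt and Δx = v₀Δt + ½aΔt²; chain segment to segment.
0–4 s: v starts 2 m/s; Δx = 2·4 + ½·3·4² = 32 m; v ends 14 m/s.
4–6 s: v starts 14 m/s; Δx = 14·2 + ½·-2·2² = 24 m; v ends 10 m/s.
6–10 s: v starts 10 m/s; Δx = 10·4 + ½·-12·4² = -56 m; v ends -38 m/s.
10–14 s: v starts -38 m/s; Δx = -38·4 + ½·-1·4² = -160 m; v ends -42 m/s.
x(14) = 5 + Σ Δx = -155 m.

-155 m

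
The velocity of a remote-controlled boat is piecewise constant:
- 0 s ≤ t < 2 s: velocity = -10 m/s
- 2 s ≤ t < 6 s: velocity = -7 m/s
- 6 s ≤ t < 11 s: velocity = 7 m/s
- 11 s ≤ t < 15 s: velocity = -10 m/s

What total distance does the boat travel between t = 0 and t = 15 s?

123 m

Total distance travelled is ∫|v| dt — sum the magnitudes of each area piece.
0–2 s: |-10| × 2 = 20 m
2–6 s: |-7| × 4 = 28 m
6–11 s: |7| × 5 = 35 m
11–15 s: |-10| × 4 = 40 m
Total distance = 123 m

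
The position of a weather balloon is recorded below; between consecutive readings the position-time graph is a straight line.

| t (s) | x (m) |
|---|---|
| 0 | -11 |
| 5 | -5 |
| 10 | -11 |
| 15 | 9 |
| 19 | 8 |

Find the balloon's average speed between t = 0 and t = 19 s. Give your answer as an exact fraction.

33/19 m/s

Average speed = (total path length)/(elapsed time); on a piecewise-linear x-t graph the path length is Σ|Δx|.
0–5 s: |Δx| = |-5 − -11| = 6 m
5–10 s: |Δx| = |-11 − -5| = 6 m
10–15 s: |Δx| = |9 − -11| = 20 m
15–19 s: |Δx| = |8 − 9| = 1 m
Total path = 33 m; average speed = 33/19 = 33/19 m/s.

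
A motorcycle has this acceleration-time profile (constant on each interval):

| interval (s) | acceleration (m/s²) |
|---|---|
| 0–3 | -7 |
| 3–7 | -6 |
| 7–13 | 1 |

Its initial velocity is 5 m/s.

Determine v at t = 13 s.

-34 m/s

Δv equals the area under the a-t graph; then v = v₀ + Δv.
0–3 s: -7 × 3 = -21 m/s
3–7 s: -6 × 4 = -24 m/s
7–13 s: 1 × 6 = 6 m/s
Δv = -39 m/s, so v(13) = 5 + (-39) = -34 m/s.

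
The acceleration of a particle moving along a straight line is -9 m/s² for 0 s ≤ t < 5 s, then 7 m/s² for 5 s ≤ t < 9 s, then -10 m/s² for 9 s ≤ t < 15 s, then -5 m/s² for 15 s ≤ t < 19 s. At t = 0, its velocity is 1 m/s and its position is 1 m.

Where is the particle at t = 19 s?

-846.5 m

On each constant-a segment, Δv = aΔt and Δx = v₀Δt + ½aΔt²; chain segment to segment.
0–5 s: v starts 1 m/s; Δx = 1·5 + ½·-9·5² = -107.5 m; v ends -44 m/s.
5–9 s: v starts -44 m/s; Δx = -44·4 + ½·7·4² = -120 m; v ends -16 m/s.
9–15 s: v starts -16 m/s; Δx = -16·6 + ½·-10·6² = -276 m; v ends -76 m/s.
15–19 s: v starts -76 m/s; Δx = -76·4 + ½·-5·4² = -344 m; v ends -96 m/s.
x(19) = 1 + Σ Δx = -846.5 m.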